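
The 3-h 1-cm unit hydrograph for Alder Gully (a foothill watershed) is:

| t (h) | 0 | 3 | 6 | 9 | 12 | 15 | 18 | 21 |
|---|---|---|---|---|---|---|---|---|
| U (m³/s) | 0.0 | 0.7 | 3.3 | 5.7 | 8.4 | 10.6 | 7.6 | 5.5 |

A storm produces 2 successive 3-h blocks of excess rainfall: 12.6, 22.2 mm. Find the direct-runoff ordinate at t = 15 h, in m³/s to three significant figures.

Q ≈ 32.0 m³/s

By discrete convolution, Q_j = Σ (P_i / 10 mm) · U_{j−i}.
At t = 15 h (j=5): Q = (12.6/10)·10.6 + (22.2/10)·8.4 = 32.0 m³/s.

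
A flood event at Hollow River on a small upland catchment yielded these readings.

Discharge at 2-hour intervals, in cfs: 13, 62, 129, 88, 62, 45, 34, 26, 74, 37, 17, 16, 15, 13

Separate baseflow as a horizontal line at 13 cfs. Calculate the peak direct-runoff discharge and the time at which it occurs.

Q_p = 116.0 cfs at t = 4 h

Subtracting baseflow gives direct-runoff ordinates: 0.0, 49.0, 116.0, 75.0, 49.0, 32.0, 21.0, 13.0, 61.0, 24.0, 4.0, 3.0, 2.0, 0.0 cfs.
The maximum is 116.0 cfs, occurring at the reading for t = 4 h.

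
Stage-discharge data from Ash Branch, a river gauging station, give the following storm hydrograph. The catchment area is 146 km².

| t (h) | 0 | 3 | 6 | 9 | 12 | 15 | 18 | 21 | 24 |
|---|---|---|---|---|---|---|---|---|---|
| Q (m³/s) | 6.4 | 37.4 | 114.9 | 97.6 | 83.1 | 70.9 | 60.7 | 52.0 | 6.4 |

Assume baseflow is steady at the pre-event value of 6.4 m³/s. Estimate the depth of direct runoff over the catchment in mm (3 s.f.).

d ≈ 34.9 mm

Direct runoff: 0.0, 31.0, 108.5, 91.2, 76.7, 64.5, 54.3, 45.6, 0.0 m³/s; ΣQ_DR = 471.8 m³/s.
V = ΣQ_DR · Δt = 471.8 × 10800 s = 5.095 × 10^6 m³.
Over A = 146 km², depth = V / A = 34.9 mm.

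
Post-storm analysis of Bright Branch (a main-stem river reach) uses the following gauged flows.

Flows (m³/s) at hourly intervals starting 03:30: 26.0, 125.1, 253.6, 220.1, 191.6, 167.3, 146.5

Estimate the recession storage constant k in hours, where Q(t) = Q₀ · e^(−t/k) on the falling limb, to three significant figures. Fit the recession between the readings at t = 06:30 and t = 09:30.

On the falling limb, Q drops from 220.1 to 146.5 m³/s between t = 06:30 and t = 09:30 (Δt = 3 h).
k = −Δt / ln(Q₂/Q₁) = −3 / ln(146.5/220.1) = 7.37 h.

k ≈ 7.37 h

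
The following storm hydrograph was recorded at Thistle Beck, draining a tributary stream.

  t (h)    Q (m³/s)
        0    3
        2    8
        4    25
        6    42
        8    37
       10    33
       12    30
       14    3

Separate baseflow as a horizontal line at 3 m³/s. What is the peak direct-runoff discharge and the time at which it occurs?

Q_p = 39.0 m³/s at t = 6 h

Subtracting baseflow gives direct-runoff ordinates: 0.0, 5.0, 22.0, 39.0, 34.0, 30.0, 27.0, 0.0 m³/s.
The maximum is 39.0 m³/s, occurring at the reading for t = 6 h.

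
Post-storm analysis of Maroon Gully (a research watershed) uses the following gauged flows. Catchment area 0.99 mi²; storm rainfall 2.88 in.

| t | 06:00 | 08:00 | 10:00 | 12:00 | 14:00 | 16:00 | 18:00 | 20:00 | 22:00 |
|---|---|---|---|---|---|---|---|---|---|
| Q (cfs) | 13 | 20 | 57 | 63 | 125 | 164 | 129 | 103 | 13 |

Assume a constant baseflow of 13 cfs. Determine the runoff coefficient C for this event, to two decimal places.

C ≈ 0.62

ΣQ_DR = 570.0 cfs; V = ΣQ_DR·Δt = 4.104 × 10^6 ft³.
Runoff depth d = V / A = 1.784 in.
C = d / P = 1.784 / 2.88 = 0.62.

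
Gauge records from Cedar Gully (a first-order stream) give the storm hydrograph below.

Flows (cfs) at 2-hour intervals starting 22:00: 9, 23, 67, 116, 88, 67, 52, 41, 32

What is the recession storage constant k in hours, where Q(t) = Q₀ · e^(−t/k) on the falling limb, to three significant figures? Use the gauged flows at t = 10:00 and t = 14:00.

k ≈ 8.24 h

On the falling limb, Q drops from 52 to 32 cfs between t = 10:00 and t = 14:00 (Δt = 4 h).
k = −Δt / ln(Q₂/Q₁) = −4 / ln(32/52) = 8.24 h.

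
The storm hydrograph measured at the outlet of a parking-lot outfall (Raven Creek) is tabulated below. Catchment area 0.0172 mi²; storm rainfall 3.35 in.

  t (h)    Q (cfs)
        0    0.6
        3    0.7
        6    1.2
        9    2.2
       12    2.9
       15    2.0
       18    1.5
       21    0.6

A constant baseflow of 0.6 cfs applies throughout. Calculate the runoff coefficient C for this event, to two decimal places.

C ≈ 0.56

ΣQ_DR = 6.900 cfs; V = ΣQ_DR·Δt = 74520 ft³.
Runoff depth d = V / A = 1.865 in.
C = d / P = 1.865 / 3.35 = 0.56.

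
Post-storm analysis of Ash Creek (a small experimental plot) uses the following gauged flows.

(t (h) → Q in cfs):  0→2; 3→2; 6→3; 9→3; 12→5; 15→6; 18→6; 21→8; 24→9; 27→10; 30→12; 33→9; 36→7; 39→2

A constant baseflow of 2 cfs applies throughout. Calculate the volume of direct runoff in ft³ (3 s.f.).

V ≈ 6.05 × 10^5 ft³

Direct-runoff ordinates (Q − Q_b): 0.0, 0.0, 1.0, 1.0, 3.0, 4.0, 4.0, 6.0, 7.0, 8.0, 10.0, 7.0, 5.0, 0.0 cfs.
ΣQ_DR = 56.00 cfs.
With Δt = 3 h = 10800 s, V = ΣQ_DR · Δt = 56.00 × 10800 = 6.05 × 10^5 ft³.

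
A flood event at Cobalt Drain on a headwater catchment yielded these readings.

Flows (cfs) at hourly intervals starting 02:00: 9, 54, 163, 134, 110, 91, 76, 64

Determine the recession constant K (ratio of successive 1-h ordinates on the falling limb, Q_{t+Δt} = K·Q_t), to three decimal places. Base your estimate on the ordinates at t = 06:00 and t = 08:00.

K ≈ 0.831

Using the recession-limb readings at t = 06:00 and t = 08:00: Q falls from 110 to 76 cfs over 2 intervals.
K = (Q₂/Q₁)^(1/2) = (76/110)^(1/2) = 0.831.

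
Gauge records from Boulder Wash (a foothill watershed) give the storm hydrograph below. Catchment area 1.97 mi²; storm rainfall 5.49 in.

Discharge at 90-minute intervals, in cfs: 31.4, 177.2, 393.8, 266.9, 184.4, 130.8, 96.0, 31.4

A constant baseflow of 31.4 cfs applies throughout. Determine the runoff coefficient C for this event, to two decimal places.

C ≈ 0.23

ΣQ_DR = 1061 cfs; V = ΣQ_DR·Δt = 5.728 × 10^6 ft³.
Runoff depth d = V / A = 1.252 in.
C = d / P = 1.252 / 5.49 = 0.23.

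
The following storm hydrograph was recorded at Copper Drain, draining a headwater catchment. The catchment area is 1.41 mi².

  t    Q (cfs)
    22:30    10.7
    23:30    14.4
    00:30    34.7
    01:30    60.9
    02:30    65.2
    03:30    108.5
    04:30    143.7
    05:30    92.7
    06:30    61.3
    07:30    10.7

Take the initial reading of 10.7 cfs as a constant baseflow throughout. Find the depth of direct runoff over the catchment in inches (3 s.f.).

Direct runoff: 0.0, 3.7, 24.0, 50.2, 54.5, 97.8, 133.0, 82.0, 50.6, 0.0 cfs; ΣQ_DR = 495.8 cfs.
V = ΣQ_DR · Δt = 495.8 × 3600 s = 1.785 × 10^6 ft³.
Over A = 1.41 mi², depth = V / A = 0.545 in.

d ≈ 0.545 in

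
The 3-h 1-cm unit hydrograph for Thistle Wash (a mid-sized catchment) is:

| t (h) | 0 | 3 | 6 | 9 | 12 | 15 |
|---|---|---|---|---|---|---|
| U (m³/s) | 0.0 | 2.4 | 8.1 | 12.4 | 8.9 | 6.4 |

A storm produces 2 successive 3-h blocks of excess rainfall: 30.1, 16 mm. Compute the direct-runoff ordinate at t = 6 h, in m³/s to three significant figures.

By discrete convolution, Q_j = Σ (P_i / 10 mm) · U_{j−i}.
At t = 6 h (j=2): Q = (30.1/10)·8.1 + (16/10)·2.4 = 28.2 m³/s.

Q ≈ 28.2 m³/s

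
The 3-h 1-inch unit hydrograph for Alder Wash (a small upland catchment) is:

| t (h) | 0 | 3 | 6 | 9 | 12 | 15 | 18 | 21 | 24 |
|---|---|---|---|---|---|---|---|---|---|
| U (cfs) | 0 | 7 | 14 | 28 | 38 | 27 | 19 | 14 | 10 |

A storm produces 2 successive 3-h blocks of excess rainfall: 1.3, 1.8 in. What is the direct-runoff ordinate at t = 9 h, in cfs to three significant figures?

By discrete convolution, Q_j = Σ (P_i / 1 in) · U_{j−i}.
At t = 9 h (j=3): Q = (1.3/1)·28 + (1.8/1)·14 = 61.6 cfs.

Q ≈ 61.6 cfs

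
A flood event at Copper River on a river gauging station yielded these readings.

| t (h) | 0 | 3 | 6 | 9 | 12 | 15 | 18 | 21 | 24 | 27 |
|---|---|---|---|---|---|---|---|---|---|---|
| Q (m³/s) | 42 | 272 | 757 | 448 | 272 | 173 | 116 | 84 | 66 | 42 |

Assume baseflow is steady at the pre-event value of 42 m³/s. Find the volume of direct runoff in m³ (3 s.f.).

Direct-runoff ordinates (Q − Q_b): 0.0, 230.0, 715.0, 406.0, 230.0, 131.0, 74.0, 42.0, 24.0, 0.0 m³/s.
ΣQ_DR = 1852 m³/s.
With Δt = 3 h = 10800 s, V = ΣQ_DR · Δt = 1852 × 10800 = 2.00 × 10^7 m³.

V ≈ 2.00 × 10^7 m³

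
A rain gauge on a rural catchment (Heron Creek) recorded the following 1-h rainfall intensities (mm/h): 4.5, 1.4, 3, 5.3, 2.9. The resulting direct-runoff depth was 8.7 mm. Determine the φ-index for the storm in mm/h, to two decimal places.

Only the 4 blocks with intensity above φ contribute runoff: 4.5, 3, 5.3, 2.9 mm/h.
Σ(I−φ)·Δt = d  ⇒  (4.5+3+5.3+2.9 − 4φ)·1 = 8.7
φ = (15.70 − 8.7/1) / 4 = 1.75 mm/h.

φ ≈ 1.75 mm/h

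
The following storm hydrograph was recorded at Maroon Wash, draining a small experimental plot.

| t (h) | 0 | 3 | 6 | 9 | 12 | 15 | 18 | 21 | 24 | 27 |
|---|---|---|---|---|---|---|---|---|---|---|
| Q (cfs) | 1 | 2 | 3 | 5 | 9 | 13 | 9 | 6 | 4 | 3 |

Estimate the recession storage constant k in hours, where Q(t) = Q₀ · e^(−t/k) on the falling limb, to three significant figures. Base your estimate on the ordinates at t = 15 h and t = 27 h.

On the falling limb, Q drops from 13 to 3 cfs between t = 15 h and t = 27 h (Δt = 12 h).
k = −Δt / ln(Q₂/Q₁) = −12 / ln(3/13) = 8.18 h.

k ≈ 8.18 h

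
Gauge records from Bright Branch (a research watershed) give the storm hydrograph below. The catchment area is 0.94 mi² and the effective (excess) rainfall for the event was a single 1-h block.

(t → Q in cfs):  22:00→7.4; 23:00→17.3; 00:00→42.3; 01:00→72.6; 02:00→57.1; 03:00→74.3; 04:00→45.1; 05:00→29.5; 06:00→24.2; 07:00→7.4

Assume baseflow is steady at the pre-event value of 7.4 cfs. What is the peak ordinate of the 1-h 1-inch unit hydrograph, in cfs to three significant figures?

U_p ≈ 134 cfs

Direct runoff: 0.0, 9.9, 34.9, 65.2, 49.7, 66.9, 37.7, 22.1, 16.8, 0.0 cfs; ΣQ_DR = 303.2 cfs, peak = 66.9 cfs.
Runoff depth d = ΣQ_DR·Δt / A = 303.2 × 3600 / (0.94 mi²) = 0.4998 in.
The 1-inch UH is the DRH scaled by (1 in)/d, so U_p = 66.9 × 1/0.4998 = 134 cfs.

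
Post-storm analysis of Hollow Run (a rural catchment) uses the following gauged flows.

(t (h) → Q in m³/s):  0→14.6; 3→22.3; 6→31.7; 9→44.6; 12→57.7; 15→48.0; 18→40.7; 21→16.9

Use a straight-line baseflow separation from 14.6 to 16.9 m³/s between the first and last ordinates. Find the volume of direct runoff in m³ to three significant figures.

V ≈ 1.63 × 10^6 m³

Direct-runoff ordinates (Q − Q_b): 0.00, 7.37, 16.44, 29.01, 41.79, 31.76, 24.13, 0.00 m³/s.
ΣQ_DR = 150.5 m³/s.
With Δt = 3 h = 10800 s, V = ΣQ_DR · Δt = 150.5 × 10800 = 1.63 × 10^6 m³.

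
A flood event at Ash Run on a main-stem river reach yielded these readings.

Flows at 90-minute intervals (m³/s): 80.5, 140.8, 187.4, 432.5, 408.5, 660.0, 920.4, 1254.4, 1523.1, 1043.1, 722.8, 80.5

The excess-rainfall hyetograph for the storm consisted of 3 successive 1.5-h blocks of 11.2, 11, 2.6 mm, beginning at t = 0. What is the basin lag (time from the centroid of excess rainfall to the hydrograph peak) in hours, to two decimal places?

Centroid of excess rainfall: t_c = Σ P_i·t̄_i / ΣP_i = 1.7298 h (block centres at 0.75, 2.25, 3.75 h).
Hydrograph peak occurs at t = 12 h, so basin lag t_L = 12 − 1.7298 = 10.27 h.

t_L ≈ 10.27 h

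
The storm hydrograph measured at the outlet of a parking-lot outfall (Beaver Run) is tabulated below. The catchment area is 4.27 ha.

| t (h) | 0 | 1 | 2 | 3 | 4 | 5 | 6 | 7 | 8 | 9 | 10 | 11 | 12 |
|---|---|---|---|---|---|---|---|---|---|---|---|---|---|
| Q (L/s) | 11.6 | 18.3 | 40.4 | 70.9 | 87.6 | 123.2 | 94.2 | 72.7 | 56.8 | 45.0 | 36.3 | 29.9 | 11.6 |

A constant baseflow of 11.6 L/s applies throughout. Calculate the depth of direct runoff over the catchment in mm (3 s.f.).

Direct runoff: 0.0, 6.7, 28.8, 59.3, 76.0, 111.6, 82.6, 61.1, 45.2, 33.4, 24.7, 18.3, 0.0 L/s; ΣQ_DR = 547.7 L/s.
V = ΣQ_DR · Δt = 547.7 × 3600 s = 1.972 × 10^6 L.
Over A = 4.27 ha, depth = V / A = 46.2 mm.

d ≈ 46.2 mm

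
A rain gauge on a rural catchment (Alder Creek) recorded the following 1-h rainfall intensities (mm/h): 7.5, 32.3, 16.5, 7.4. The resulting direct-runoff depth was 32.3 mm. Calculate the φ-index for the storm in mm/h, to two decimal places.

Only the 2 blocks with intensity above φ contribute runoff: 32.3, 16.5 mm/h.
Σ(I−φ)·Δt = d  ⇒  (32.3+16.5 − 2φ)·1 = 32.3
φ = (48.80 − 32.3/1) / 2 = 8.25 mm/h.

φ ≈ 8.25 mm/h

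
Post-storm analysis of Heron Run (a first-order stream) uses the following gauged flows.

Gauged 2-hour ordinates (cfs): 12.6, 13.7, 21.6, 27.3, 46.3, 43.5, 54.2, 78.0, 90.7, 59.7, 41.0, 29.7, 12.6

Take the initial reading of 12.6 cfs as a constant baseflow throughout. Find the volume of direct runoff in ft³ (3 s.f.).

V ≈ 2.64 × 10^6 ft³

Direct-runoff ordinates (Q − Q_b): 0.0, 1.1, 9.0, 14.7, 33.7, 30.9, 41.6, 65.4, 78.1, 47.1, 28.4, 17.1, 0.0 cfs.
ΣQ_DR = 367.1 cfs.
With Δt = 2 h = 7200 s, V = ΣQ_DR · Δt = 367.1 × 7200 = 2.64 × 10^6 ft³.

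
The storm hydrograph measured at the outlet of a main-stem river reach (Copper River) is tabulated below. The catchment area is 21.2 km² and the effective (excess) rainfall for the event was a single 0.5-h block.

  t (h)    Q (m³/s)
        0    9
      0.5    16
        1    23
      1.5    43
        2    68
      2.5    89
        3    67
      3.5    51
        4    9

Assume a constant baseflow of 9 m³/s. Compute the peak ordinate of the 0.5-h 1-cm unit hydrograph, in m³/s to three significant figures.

Direct runoff: 0.0, 7.0, 14.0, 34.0, 59.0, 80.0, 58.0, 42.0, 0.0 m³/s; ΣQ_DR = 294.0 m³/s, peak = 80.0 m³/s.
Runoff depth d = ΣQ_DR·Δt / A = 294.0 × 1800 / (21.2 km²) = 24.96 mm.
The 1-cm UH is the DRH scaled by (10 mm)/d, so U_p = 80.0 × 10/24.96 = 32.0 m³/s.

U_p ≈ 32.0 m³/s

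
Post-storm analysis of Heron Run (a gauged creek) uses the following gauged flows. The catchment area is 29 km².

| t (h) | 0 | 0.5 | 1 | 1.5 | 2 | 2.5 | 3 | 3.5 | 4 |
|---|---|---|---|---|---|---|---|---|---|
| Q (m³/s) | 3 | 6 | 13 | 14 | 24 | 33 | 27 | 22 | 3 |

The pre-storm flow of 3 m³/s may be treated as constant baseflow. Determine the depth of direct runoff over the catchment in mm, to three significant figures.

d ≈ 7.32 mm

Direct runoff: 0.0, 3.0, 10.0, 11.0, 21.0, 30.0, 24.0, 19.0, 0.0 m³/s; ΣQ_DR = 118.0 m³/s.
V = ΣQ_DR · Δt = 118.0 × 1800 s = 2.124 × 10^5 m³.
Over A = 29 km², depth = V / A = 7.32 mm.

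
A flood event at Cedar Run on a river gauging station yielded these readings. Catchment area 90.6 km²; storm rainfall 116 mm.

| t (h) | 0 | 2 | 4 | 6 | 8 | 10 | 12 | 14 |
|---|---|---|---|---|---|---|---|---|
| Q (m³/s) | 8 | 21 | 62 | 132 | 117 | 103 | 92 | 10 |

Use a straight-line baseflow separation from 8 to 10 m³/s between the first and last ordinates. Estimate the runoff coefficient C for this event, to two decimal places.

ΣQ_DR = 473.0 m³/s; V = ΣQ_DR·Δt = 3.406 × 10^6 m³.
Runoff depth d = V / A = 37.59 mm.
C = d / P = 37.59 / 116 = 0.32.

C ≈ 0.32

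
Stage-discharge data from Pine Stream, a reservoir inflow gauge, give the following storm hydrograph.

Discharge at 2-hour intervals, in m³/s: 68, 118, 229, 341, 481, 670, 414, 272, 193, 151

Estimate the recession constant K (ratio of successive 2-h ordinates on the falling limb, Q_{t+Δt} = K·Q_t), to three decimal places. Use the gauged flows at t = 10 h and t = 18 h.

K ≈ 0.689

Using the recession-limb readings at t = 10 h and t = 18 h: Q falls from 670 to 151 m³/s over 4 intervals.
K = (Q₂/Q₁)^(1/4) = (151/670)^(1/4) = 0.689.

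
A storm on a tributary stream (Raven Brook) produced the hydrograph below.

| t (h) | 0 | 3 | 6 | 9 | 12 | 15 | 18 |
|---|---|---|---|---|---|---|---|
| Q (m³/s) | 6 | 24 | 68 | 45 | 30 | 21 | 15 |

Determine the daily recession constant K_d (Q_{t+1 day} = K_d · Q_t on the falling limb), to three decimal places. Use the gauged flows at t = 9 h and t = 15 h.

K_d ≈ 0.047

Between t = 9 h and t = 15 h the flow falls from 45 to 21 m³/s over 2×3 h = 6 h.
Per-interval ratio K = (21/45)^(1/2) = 0.6831; K_d = K^(24/3) = 0.047.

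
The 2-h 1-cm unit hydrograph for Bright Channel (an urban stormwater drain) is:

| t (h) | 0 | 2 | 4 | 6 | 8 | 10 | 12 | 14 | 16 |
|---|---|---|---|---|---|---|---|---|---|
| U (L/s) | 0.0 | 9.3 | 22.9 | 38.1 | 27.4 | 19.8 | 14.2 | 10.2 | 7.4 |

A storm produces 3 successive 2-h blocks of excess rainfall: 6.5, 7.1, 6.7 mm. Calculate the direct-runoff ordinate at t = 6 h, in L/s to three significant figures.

Q ≈ 47.3 L/s

By discrete convolution, Q_j = Σ (P_i / 10 mm) · U_{j−i}.
At t = 6 h (j=3): Q = (6.5/10)·38.1 + (7.1/10)·22.9 + (6.7/10)·9.3 = 47.3 L/s.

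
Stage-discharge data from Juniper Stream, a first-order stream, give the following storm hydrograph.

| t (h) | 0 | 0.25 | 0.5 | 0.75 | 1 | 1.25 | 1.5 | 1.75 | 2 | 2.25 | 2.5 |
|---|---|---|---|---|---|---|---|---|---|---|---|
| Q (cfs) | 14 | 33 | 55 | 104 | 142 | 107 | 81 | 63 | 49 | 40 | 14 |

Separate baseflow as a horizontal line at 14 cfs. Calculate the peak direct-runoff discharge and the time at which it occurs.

Q_p = 128.0 cfs at t = 1 h

Subtracting baseflow gives direct-runoff ordinates: 0.0, 19.0, 41.0, 90.0, 128.0, 93.0, 67.0, 49.0, 35.0, 26.0, 0.0 cfs.
The maximum is 128.0 cfs, occurring at the reading for t = 1 h.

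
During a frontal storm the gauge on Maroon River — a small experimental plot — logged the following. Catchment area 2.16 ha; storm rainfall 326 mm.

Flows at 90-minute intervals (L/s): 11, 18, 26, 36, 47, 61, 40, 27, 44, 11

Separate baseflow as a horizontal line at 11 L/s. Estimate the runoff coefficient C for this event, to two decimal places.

C ≈ 0.16

ΣQ_DR = 211.0 L/s; V = ΣQ_DR·Δt = 1.139 × 10^6 L.
Runoff depth d = V / A = 52.75 mm.
C = d / P = 52.75 / 326 = 0.16.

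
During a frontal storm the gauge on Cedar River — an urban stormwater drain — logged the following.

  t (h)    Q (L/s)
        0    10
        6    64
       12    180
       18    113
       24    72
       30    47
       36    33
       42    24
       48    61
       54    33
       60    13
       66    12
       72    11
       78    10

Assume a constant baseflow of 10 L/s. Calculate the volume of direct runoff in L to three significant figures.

V ≈ 1.17 × 10^7 L

Direct-runoff ordinates (Q − Q_b): 0.0, 54.0, 170.0, 103.0, 62.0, 37.0, 23.0, 14.0, 51.0, 23.0, 3.0, 2.0, 1.0, 0.0 L/s.
ΣQ_DR = 543.0 L/s.
With Δt = 6 h = 21600 s, V = ΣQ_DR · Δt = 543.0 × 21600 = 1.17 × 10^7 L.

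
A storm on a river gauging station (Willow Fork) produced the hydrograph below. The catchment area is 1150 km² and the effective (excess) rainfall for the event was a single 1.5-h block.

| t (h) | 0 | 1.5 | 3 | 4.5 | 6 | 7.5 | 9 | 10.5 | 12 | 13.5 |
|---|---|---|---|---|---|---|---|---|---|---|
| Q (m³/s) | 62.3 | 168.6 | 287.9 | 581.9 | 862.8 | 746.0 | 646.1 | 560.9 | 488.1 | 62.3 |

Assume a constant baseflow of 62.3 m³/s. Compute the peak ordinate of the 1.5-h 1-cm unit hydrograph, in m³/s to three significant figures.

U_p ≈ 443 m³/s

Direct runoff: 0.0, 106.3, 225.6, 519.6, 800.5, 683.7, 583.8, 498.6, 425.8, 0.0 m³/s; ΣQ_DR = 3844 m³/s, peak = 800.5 m³/s.
Runoff depth d = ΣQ_DR·Δt / A = 3844 × 5400 / (1150 km²) = 18.05 mm.
The 1-cm UH is the DRH scaled by (10 mm)/d, so U_p = 800.5 × 10/18.05 = 443 m³/s.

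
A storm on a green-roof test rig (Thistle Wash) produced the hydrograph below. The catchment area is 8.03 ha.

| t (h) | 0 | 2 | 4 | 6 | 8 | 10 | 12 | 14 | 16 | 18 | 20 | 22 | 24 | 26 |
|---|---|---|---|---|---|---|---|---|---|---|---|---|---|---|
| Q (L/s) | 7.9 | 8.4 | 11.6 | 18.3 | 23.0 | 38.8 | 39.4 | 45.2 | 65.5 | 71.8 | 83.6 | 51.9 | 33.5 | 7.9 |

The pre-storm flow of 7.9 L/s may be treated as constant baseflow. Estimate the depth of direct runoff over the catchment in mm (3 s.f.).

d ≈ 35.5 mm

Direct runoff: 0.0, 0.5, 3.7, 10.4, 15.1, 30.9, 31.5, 37.3, 57.6, 63.9, 75.7, 44.0, 25.6, 0.0 L/s; ΣQ_DR = 396.2 L/s.
V = ΣQ_DR · Δt = 396.2 × 7200 s = 2.853 × 10^6 L.
Over A = 8.03 ha, depth = V / A = 35.5 mm.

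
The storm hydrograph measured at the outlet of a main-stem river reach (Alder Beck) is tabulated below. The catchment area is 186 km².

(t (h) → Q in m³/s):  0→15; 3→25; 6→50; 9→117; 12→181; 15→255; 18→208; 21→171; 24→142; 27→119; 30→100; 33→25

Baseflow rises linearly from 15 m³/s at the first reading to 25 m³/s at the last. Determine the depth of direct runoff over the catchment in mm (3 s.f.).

d ≈ 67.8 mm

Direct runoff: 0.00, 9.09, 33.18, 99.27, 162.36, 235.45, 187.55, 149.64, 119.73, 95.82, 75.91, 0.00 m³/s; ΣQ_DR = 1168 m³/s.
V = ΣQ_DR · Δt = 1168 × 10800 s = 1.261 × 10^7 m³.
Over A = 186 km², depth = V / A = 67.8 mm.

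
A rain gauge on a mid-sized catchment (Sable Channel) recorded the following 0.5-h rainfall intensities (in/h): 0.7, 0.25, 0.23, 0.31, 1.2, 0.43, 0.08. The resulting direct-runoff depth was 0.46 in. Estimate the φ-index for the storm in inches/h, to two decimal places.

φ ≈ 0.49 in/h

Only the 2 blocks with intensity above φ contribute runoff: 0.7, 1.2 in/h.
Σ(I−φ)·Δt = d  ⇒  (0.7+1.2 − 2φ)·0.5 = 0.46
φ = (1.900 − 0.46/0.5) / 2 = 0.49 in/h.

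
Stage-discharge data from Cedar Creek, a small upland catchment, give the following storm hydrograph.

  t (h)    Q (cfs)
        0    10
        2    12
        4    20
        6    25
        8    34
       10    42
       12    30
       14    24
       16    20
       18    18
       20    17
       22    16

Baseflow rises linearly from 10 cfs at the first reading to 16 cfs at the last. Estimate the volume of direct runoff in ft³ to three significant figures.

V ≈ 8.06 × 10^5 ft³

Direct-runoff ordinates (Q − Q_b): 0.00, 1.45, 8.91, 13.36, 21.82, 29.27, 16.73, 10.18, 5.64, 3.09, 1.55, 0.00 cfs.
ΣQ_DR = 112.0 cfs.
With Δt = 2 h = 7200 s, V = ΣQ_DR · Δt = 112.0 × 7200 = 8.06 × 10^5 ft³.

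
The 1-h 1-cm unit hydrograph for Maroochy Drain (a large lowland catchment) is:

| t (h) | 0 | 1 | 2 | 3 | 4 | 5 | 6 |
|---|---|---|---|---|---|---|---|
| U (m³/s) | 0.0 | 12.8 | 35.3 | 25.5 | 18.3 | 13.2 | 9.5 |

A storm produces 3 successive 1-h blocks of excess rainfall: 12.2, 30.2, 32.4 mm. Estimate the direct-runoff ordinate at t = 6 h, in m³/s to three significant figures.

By discrete convolution, Q_j = Σ (P_i / 10 mm) · U_{j−i}.
At t = 6 h (j=6): Q = (12.2/10)·9.5 + (30.2/10)·13.2 + (32.4/10)·18.3 = 111 m³/s.

Q ≈ 111 m³/s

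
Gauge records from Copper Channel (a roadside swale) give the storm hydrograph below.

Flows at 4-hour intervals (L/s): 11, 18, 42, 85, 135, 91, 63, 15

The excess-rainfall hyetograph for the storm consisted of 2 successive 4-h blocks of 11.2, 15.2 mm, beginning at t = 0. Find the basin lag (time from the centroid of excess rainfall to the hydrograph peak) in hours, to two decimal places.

t_L ≈ 11.70 h

Centroid of excess rainfall: t_c = Σ P_i·t̄_i / ΣP_i = 4.3030 h (block centres at 2, 6 h).
Hydrograph peak occurs at t = 16 h, so basin lag t_L = 16 − 4.3030 = 11.70 h.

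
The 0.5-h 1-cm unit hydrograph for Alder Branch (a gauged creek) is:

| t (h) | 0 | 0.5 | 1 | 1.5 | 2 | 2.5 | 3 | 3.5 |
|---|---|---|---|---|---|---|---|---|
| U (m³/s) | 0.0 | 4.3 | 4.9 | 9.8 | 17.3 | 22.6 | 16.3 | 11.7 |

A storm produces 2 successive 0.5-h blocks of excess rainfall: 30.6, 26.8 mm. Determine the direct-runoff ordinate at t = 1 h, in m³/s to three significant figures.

By discrete convolution, Q_j = Σ (P_i / 10 mm) · U_{j−i}.
At t = 1 h (j=2): Q = (30.6/10)·4.9 + (26.8/10)·4.3 = 26.5 m³/s.

Q ≈ 26.5 m³/s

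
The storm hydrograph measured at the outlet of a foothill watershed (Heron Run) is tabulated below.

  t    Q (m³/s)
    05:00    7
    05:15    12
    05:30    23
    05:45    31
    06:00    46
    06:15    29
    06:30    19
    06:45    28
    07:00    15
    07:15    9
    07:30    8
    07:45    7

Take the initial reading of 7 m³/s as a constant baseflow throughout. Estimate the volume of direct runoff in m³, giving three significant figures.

V ≈ 1.35 × 10^5 m³

Direct-runoff ordinates (Q − Q_b): 0.0, 5.0, 16.0, 24.0, 39.0, 22.0, 12.0, 21.0, 8.0, 2.0, 1.0, 0.0 m³/s.
ΣQ_DR = 150.0 m³/s.
With Δt = 0.25 h = 900 s, V = ΣQ_DR · Δt = 150.0 × 900 = 1.35 × 10^5 m³.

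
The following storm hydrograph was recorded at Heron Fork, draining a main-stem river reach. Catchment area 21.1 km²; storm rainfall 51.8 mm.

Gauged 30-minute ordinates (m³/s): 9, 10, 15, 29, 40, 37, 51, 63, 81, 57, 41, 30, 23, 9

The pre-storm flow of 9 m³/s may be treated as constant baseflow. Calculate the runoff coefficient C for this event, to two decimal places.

C ≈ 0.61

ΣQ_DR = 369.0 m³/s; V = ΣQ_DR·Δt = 6.642 × 10^5 m³.
Runoff depth d = V / A = 31.48 mm.
C = d / P = 31.48 / 51.8 = 0.61.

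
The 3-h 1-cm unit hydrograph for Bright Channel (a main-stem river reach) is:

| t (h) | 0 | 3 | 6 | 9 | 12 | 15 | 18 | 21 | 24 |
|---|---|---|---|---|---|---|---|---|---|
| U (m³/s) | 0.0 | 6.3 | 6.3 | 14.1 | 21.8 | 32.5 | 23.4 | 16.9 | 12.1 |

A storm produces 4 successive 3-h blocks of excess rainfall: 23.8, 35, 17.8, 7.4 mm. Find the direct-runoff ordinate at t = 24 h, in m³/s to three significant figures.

Q ≈ 154 m³/s

By discrete convolution, Q_j = Σ (P_i / 10 mm) · U_{j−i}.
At t = 24 h (j=8): Q = (23.8/10)·12.1 + (35/10)·16.9 + (17.8/10)·23.4 + (7.4/10)·32.5 = 154 m³/s.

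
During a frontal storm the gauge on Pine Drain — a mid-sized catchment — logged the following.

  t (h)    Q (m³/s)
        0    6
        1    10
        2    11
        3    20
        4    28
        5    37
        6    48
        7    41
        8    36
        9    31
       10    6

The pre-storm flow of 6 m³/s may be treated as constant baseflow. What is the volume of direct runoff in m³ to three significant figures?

Direct-runoff ordinates (Q − Q_b): 0.0, 4.0, 5.0, 14.0, 22.0, 31.0, 42.0, 35.0, 30.0, 25.0, 0.0 m³/s.
ΣQ_DR = 208.0 m³/s.
With Δt = 1 h = 3600 s, V = ΣQ_DR · Δt = 208.0 × 3600 = 7.49 × 10^5 m³.

V ≈ 7.49 × 10^5 m³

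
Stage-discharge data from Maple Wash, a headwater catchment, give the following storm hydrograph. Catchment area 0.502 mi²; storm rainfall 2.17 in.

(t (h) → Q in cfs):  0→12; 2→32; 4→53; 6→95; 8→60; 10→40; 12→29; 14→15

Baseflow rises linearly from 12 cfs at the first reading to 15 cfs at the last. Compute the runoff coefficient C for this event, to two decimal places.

C ≈ 0.65

ΣQ_DR = 228.0 cfs; V = ΣQ_DR·Δt = 1.642 × 10^6 ft³.
Runoff depth d = V / A = 1.408 in.
C = d / P = 1.408 / 2.17 = 0.65.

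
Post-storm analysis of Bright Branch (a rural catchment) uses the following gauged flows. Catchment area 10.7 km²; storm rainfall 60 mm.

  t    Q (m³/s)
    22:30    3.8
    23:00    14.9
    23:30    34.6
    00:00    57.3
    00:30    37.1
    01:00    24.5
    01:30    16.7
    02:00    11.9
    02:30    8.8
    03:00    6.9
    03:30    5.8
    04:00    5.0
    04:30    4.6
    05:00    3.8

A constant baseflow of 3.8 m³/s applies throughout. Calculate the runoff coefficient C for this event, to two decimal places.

ΣQ_DR = 182.5 m³/s; V = ΣQ_DR·Δt = 3.285 × 10^5 m³.
Runoff depth d = V / A = 30.70 mm.
C = d / P = 30.70 / 60 = 0.51.

C ≈ 0.51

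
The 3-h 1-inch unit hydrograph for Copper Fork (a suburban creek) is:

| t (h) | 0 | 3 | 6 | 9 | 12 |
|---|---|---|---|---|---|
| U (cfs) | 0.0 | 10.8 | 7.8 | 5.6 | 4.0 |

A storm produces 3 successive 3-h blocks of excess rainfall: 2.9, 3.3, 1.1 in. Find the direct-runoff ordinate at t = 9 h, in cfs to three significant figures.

Q ≈ 53.9 cfs

By discrete convolution, Q_j = Σ (P_i / 1 in) · U_{j−i}.
At t = 9 h (j=3): Q = (2.9/1)·5.6 + (3.3/1)·7.8 + (1.1/1)·10.8 = 53.9 cfs.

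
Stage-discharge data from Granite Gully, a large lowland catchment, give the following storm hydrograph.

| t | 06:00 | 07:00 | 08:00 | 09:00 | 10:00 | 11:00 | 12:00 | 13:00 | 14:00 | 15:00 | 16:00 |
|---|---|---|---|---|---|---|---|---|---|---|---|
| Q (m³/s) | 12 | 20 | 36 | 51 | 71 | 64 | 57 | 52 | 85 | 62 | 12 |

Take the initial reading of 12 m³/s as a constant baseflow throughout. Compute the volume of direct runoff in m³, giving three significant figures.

V ≈ 1.40 × 10^6 m³

Direct-runoff ordinates (Q − Q_b): 0.0, 8.0, 24.0, 39.0, 59.0, 52.0, 45.0, 40.0, 73.0, 50.0, 0.0 m³/s.
ΣQ_DR = 390.0 m³/s.
With Δt = 1 h = 3600 s, V = ΣQ_DR · Δt = 390.0 × 3600 = 1.40 × 10^6 m³.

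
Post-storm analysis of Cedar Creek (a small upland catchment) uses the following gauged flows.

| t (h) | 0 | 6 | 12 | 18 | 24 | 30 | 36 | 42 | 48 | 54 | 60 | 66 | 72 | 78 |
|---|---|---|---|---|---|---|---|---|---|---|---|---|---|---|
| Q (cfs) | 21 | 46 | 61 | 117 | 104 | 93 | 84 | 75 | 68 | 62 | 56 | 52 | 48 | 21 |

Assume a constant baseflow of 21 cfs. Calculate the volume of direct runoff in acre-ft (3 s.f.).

V ≈ 304 acre-ft

Direct-runoff ordinates (Q − Q_b): 0.0, 25.0, 40.0, 96.0, 83.0, 72.0, 63.0, 54.0, 47.0, 41.0, 35.0, 31.0, 27.0, 0.0 cfs.
ΣQ_DR = 614.0 cfs.
With Δt = 6 h = 21600 s, V = ΣQ_DR · Δt = 614.0 × 21600 = 1.33 × 10^7 ft³ = 304 acre-ft.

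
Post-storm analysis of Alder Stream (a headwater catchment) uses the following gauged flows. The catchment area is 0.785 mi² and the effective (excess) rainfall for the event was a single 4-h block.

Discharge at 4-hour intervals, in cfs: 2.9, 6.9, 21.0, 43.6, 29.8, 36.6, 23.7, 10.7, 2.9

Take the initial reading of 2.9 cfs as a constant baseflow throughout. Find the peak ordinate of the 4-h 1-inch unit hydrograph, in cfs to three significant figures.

U_p ≈ 33.9 cfs

Direct runoff: 0.0, 4.0, 18.1, 40.7, 26.9, 33.7, 20.8, 7.8, 0.0 cfs; ΣQ_DR = 152.0 cfs, peak = 40.7 cfs.
Runoff depth d = ΣQ_DR·Δt / A = 152.0 × 14400 / (0.785 mi²) = 1.200 in.
The 1-inch UH is the DRH scaled by (1 in)/d, so U_p = 40.7 × 1/1.200 = 33.9 cfs.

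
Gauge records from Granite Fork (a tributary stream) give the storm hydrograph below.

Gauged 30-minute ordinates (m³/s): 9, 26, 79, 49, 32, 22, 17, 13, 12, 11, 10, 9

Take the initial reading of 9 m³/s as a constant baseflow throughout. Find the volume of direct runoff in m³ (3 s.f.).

V ≈ 3.26 × 10^5 m³

Direct-runoff ordinates (Q − Q_b): 0.0, 17.0, 70.0, 40.0, 23.0, 13.0, 8.0, 4.0, 3.0, 2.0, 1.0, 0.0 m³/s.
ΣQ_DR = 181.0 m³/s.
With Δt = 0.5 h = 1800 s, V = ΣQ_DR · Δt = 181.0 × 1800 = 3.26 × 10^5 m³.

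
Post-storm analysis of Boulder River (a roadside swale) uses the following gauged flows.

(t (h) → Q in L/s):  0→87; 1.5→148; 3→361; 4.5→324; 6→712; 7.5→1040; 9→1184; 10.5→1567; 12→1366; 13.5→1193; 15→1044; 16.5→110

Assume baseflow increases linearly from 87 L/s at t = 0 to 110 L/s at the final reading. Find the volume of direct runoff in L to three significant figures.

V ≈ 4.30 × 10^7 L

Direct-runoff ordinates (Q − Q_b): 0.00, 58.91, 269.82, 230.73, 616.64, 942.55, 1084.45, 1465.36, 1262.27, 1087.18, 936.09, 0.00 L/s.
ΣQ_DR = 7954 L/s.
With Δt = 1.5 h = 5400 s, V = ΣQ_DR · Δt = 7954 × 5400 = 4.30 × 10^7 L.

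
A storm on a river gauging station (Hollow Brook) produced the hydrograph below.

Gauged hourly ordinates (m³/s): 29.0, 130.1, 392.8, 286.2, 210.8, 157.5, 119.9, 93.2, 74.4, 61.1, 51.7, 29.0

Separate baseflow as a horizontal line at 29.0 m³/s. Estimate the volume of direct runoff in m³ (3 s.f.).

Direct-runoff ordinates (Q − Q_b): 0.0, 101.1, 363.8, 257.2, 181.8, 128.5, 90.9, 64.2, 45.4, 32.1, 22.7, 0.0 m³/s.
ΣQ_DR = 1288 m³/s.
With Δt = 1 h = 3600 s, V = ΣQ_DR · Δt = 1288 × 3600 = 4.64 × 10^6 m³.

V ≈ 4.64 × 10^6 m³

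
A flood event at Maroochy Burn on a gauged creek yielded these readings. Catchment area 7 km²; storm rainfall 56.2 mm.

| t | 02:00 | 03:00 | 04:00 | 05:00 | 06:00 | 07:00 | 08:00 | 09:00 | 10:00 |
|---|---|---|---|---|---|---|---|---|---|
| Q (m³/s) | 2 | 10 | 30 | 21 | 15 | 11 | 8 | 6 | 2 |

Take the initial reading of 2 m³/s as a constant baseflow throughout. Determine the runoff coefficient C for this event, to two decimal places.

ΣQ_DR = 87.00 m³/s; V = ΣQ_DR·Δt = 3.132 × 10^5 m³.
Runoff depth d = V / A = 44.74 mm.
C = d / P = 44.74 / 56.2 = 0.80.

C ≈ 0.80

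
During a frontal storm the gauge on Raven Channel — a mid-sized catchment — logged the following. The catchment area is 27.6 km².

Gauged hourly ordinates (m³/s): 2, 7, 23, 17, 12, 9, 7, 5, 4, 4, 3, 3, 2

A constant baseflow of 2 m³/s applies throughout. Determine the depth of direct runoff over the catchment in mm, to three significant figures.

Direct runoff: 0.0, 5.0, 21.0, 15.0, 10.0, 7.0, 5.0, 3.0, 2.0, 2.0, 1.0, 1.0, 0.0 m³/s; ΣQ_DR = 72.00 m³/s.
V = ΣQ_DR · Δt = 72.00 × 3600 s = 2.592 × 10^5 m³.
Over A = 27.6 km², depth = V / A = 9.39 mm.

d ≈ 9.39 mm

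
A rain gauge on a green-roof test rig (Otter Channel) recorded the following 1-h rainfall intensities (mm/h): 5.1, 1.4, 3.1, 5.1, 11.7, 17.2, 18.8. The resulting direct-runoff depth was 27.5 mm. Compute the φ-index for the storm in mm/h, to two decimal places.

φ ≈ 6.73 mm/h

Only the 3 blocks with intensity above φ contribute runoff: 11.7, 17.2, 18.8 mm/h.
Σ(I−φ)·Δt = d  ⇒  (11.7+17.2+18.8 − 3φ)·1 = 27.5
φ = (47.70 − 27.5/1) / 3 = 6.73 mm/h.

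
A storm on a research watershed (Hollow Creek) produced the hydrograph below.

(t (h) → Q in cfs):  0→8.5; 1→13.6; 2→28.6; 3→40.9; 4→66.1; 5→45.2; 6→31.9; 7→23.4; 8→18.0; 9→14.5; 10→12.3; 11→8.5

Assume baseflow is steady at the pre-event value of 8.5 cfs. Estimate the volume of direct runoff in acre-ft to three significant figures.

Direct-runoff ordinates (Q − Q_b): 0.0, 5.1, 20.1, 32.4, 57.6, 36.7, 23.4, 14.9, 9.5, 6.0, 3.8, 0.0 cfs.
ΣQ_DR = 209.5 cfs.
With Δt = 1 h = 3600 s, V = ΣQ_DR · Δt = 209.5 × 3600 = 7.54 × 10^5 ft³ = 17.3 acre-ft.

V ≈ 17.3 acre-ft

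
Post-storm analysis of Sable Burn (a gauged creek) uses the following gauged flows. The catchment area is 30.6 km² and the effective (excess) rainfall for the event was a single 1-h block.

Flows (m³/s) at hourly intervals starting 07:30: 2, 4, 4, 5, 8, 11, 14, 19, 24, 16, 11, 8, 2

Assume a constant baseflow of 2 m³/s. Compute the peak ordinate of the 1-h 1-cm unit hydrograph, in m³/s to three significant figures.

U_p ≈ 18.3 m³/s

Direct runoff: 0.0, 2.0, 2.0, 3.0, 6.0, 9.0, 12.0, 17.0, 22.0, 14.0, 9.0, 6.0, 0.0 m³/s; ΣQ_DR = 102.0 m³/s, peak = 22.0 m³/s.
Runoff depth d = ΣQ_DR·Δt / A = 102.0 × 3600 / (30.6 km²) = 12.00 mm.
The 1-cm UH is the DRH scaled by (10 mm)/d, so U_p = 22.0 × 10/12.00 = 18.3 m³/s.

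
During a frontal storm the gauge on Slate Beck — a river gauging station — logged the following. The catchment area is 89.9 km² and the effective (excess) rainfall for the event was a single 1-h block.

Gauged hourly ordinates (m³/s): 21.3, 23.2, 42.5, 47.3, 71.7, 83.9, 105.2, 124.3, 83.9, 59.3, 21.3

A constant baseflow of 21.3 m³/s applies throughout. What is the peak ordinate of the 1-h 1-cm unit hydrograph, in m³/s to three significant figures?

Direct runoff: 0.0, 1.9, 21.2, 26.0, 50.4, 62.6, 83.9, 103.0, 62.6, 38.0, 0.0 m³/s; ΣQ_DR = 449.6 m³/s, peak = 103.0 m³/s.
Runoff depth d = ΣQ_DR·Δt / A = 449.6 × 3600 / (89.9 km²) = 18.00 mm.
The 1-cm UH is the DRH scaled by (10 mm)/d, so U_p = 103.0 × 10/18.00 = 57.2 m³/s.

U_p ≈ 57.2 m³/s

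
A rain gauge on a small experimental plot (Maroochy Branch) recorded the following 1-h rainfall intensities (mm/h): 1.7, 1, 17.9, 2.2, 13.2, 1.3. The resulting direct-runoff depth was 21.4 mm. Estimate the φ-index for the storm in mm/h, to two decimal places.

φ ≈ 4.85 mm/h

Only the 2 blocks with intensity above φ contribute runoff: 17.9, 13.2 mm/h.
Σ(I−φ)·Δt = d  ⇒  (17.9+13.2 − 2φ)·1 = 21.4
φ = (31.10 − 21.4/1) / 2 = 4.85 mm/h.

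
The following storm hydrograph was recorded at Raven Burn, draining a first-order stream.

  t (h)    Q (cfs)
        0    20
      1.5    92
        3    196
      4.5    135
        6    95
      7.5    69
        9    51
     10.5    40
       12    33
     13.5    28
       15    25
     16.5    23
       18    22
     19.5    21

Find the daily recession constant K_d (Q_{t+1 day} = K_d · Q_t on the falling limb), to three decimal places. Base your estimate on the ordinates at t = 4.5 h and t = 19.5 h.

Between t = 4.5 h and t = 19.5 h the flow falls from 135 to 21 cfs over 10×1.5 h = 15 h.
Per-interval ratio K = (21/135)^(1/10) = 0.8302; K_d = K^(24/1.5) = 0.051.

K_d ≈ 0.051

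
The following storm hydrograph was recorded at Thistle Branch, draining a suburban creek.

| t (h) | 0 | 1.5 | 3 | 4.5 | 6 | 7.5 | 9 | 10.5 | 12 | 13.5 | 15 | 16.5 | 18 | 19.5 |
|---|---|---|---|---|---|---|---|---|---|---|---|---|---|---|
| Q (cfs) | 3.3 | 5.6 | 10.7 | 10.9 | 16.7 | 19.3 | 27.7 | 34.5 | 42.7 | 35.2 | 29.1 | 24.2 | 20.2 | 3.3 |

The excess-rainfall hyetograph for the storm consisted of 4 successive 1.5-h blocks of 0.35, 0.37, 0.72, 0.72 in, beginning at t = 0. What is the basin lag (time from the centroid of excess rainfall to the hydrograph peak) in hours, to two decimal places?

t_L ≈ 8.49 h

Centroid of excess rainfall: t_c = Σ P_i·t̄_i / ΣP_i = 3.5069 h (block centres at 0.75, 2.25, 3.75, 5.25 h).
Hydrograph peak occurs at t = 12 h, so basin lag t_L = 12 − 3.5069 = 8.49 h.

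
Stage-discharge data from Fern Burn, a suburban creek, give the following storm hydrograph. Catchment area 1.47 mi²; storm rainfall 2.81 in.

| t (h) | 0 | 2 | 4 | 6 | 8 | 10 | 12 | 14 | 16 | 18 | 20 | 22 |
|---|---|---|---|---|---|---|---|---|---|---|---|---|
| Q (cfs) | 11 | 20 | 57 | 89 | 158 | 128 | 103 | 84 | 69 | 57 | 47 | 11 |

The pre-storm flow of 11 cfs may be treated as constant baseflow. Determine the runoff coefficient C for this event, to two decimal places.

C ≈ 0.53

ΣQ_DR = 702.0 cfs; V = ΣQ_DR·Δt = 5.054 × 10^6 ft³.
Runoff depth d = V / A = 1.480 in.
C = d / P = 1.480 / 2.81 = 0.53.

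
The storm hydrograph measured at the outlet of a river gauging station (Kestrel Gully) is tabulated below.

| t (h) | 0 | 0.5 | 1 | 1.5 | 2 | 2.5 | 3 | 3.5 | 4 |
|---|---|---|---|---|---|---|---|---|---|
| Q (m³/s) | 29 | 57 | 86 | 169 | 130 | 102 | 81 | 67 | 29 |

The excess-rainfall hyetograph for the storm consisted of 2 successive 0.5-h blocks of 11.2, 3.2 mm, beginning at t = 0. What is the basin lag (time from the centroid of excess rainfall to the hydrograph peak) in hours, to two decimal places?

Centroid of excess rainfall: t_c = Σ P_i·t̄_i / ΣP_i = 0.3611 h (block centres at 0.25, 0.75 h).
Hydrograph peak occurs at t = 1.5 h, so basin lag t_L = 1.5 − 0.3611 = 1.14 h.

t_L ≈ 1.14 h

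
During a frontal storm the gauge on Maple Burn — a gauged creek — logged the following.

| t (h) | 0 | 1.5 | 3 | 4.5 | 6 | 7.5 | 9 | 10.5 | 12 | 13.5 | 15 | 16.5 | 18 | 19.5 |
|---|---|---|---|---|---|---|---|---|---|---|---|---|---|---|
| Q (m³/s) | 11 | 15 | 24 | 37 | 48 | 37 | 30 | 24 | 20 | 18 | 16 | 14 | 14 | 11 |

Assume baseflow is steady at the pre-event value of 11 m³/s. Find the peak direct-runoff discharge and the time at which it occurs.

Q_p = 37.0 m³/s at t = 6 h

Subtracting baseflow gives direct-runoff ordinates: 0.0, 4.0, 13.0, 26.0, 37.0, 26.0, 19.0, 13.0, 9.0, 7.0, 5.0, 3.0, 3.0, 0.0 m³/s.
The maximum is 37.0 m³/s, occurring at the reading for t = 6 h.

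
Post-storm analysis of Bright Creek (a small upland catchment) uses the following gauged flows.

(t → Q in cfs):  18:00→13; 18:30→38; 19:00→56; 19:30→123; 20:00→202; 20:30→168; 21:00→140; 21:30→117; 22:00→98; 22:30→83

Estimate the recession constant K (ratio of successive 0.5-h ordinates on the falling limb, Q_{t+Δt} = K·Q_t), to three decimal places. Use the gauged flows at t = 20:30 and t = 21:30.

Using the recession-limb readings at t = 20:30 and t = 21:30: Q falls from 168 to 117 cfs over 2 intervals.
K = (Q₂/Q₁)^(1/2) = (117/168)^(1/2) = 0.835.

K ≈ 0.835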